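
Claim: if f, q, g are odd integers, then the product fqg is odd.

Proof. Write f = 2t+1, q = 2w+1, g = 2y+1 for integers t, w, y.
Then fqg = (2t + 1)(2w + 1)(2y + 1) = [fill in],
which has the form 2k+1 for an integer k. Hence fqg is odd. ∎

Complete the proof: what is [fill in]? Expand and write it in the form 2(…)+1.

2(4twy + 2tw + 2ty + t + 2wy + w + y) + 1

(2t + 1)(2w + 1)(2y + 1) = 8twy + 4tw + 4ty + 2t + 4wy + 2w + 2y + 1
= 2(4twy + 2tw + 2ty + t + 2wy + w + y) + 1.
Since 4twy + 2tw + 2ty + t + 2wy + w + y is an integer, the product is of the form 2k+1 for an integer k.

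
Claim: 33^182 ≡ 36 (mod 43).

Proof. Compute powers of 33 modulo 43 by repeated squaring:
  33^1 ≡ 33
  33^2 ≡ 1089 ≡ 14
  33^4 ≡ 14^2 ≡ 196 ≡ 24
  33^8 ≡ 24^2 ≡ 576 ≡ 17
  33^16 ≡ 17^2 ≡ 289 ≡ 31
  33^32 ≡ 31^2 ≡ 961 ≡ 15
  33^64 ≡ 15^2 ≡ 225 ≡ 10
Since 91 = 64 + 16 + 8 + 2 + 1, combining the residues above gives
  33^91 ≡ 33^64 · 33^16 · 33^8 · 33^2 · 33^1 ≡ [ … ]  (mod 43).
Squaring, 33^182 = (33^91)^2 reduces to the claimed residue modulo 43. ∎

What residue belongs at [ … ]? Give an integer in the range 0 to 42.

33^64 · 33^16 · 33^8 · 33^2 · 33^1 ≡ 10 · 31 · 17 · 14 · 33 = 2434740.
2434740 mod 43 = 37, so 33^91 ≡ 37 (mod 43).

37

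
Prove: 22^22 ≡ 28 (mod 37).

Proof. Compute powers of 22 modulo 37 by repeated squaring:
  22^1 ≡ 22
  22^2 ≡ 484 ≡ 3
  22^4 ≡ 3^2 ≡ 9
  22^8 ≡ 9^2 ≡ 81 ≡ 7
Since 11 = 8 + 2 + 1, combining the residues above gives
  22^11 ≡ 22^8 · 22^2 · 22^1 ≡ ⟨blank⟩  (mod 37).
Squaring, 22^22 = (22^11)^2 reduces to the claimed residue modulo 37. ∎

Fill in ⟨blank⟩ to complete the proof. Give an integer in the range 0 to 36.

Multiply the listed residues: 7 · 3 · 22 = 21 → 462.
Reducing modulo 37: 462 = 12·37 + 18, so 22^11 ≡ 18.

18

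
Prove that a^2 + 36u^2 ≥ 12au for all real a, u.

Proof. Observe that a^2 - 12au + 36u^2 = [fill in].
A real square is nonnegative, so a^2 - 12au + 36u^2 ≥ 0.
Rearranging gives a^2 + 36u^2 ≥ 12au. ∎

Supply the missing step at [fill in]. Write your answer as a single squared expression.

(a - 6u)^2

a^2 - 12au + 36u^2 is a perfect-square trinomial: the outer terms are (a)^2 and (6u)^2, and the cross term is -2·a·6u.
So a^2 - 12au + 36u^2 = (a - 6u)^2 ≥ 0.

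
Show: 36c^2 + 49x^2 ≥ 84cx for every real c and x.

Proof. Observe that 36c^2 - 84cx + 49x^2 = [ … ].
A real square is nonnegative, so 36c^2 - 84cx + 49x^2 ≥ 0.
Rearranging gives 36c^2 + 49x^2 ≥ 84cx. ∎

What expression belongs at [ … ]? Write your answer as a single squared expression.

(6c - 7x)^2

The leading and trailing coefficients are 6^2 and 7^2, and 84 = 2·6·7, so the trinomial is (6c - 7x)^2.
Hence 36c^2 - 84cx + 49x^2 ≥ 0.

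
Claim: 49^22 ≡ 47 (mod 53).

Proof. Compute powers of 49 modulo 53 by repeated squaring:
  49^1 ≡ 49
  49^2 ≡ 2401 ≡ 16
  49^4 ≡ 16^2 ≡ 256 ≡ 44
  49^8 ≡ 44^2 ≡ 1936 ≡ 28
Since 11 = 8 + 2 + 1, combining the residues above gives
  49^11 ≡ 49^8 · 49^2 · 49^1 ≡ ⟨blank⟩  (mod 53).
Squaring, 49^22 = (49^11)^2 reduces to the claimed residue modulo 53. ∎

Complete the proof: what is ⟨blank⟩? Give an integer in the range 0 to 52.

49^8 · 49^2 · 49^1 ≡ 28 · 16 · 49 = 21952.
21952 mod 53 = 10, so 49^11 ≡ 10 (mod 53).

10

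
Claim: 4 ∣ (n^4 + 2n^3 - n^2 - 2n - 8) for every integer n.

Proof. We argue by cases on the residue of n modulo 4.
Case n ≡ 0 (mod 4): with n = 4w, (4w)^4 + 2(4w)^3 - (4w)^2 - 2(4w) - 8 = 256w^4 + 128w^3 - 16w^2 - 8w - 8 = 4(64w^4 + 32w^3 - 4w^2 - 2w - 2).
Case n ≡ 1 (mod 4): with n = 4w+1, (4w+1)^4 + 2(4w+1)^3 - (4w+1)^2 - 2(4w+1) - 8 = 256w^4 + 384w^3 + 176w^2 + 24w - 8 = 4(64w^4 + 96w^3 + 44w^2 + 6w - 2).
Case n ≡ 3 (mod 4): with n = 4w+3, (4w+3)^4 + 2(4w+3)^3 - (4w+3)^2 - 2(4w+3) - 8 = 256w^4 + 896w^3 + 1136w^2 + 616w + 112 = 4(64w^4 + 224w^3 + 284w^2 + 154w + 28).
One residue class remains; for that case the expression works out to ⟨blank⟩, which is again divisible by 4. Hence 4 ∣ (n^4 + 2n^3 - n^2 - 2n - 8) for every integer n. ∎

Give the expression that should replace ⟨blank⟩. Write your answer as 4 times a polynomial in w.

4(64w^4 + 160w^3 + 140w^2 + 50w + 4)

The residues treated are {0, 1, 3}, so the missing case is n ≡ 2 (mod 4); write n = 4w+2.
Then (4w+2)^4 + 2(4w+2)^3 - (4w+2)^2 - 2(4w+2) - 8 = 256w^4 + 640w^3 + 560w^2 + 200w + 16 = 4(64w^4 + 160w^3 + 140w^2 + 50w + 4).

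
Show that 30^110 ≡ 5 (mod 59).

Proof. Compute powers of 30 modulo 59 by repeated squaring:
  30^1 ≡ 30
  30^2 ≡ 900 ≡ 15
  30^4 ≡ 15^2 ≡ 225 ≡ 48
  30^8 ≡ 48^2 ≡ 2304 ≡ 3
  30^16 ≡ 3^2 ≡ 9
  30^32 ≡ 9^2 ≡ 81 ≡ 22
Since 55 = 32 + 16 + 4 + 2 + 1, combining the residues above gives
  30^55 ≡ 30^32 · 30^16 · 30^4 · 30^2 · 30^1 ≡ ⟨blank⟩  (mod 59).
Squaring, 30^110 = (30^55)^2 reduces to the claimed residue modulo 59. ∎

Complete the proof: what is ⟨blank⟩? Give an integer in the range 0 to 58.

30^32 · 30^16 · 30^4 · 30^2 · 30^1 ≡ 22 · 9 · 48 · 15 · 30 = 4276800.
4276800 mod 59 = 8, so 30^55 ≡ 8 (mod 59).

8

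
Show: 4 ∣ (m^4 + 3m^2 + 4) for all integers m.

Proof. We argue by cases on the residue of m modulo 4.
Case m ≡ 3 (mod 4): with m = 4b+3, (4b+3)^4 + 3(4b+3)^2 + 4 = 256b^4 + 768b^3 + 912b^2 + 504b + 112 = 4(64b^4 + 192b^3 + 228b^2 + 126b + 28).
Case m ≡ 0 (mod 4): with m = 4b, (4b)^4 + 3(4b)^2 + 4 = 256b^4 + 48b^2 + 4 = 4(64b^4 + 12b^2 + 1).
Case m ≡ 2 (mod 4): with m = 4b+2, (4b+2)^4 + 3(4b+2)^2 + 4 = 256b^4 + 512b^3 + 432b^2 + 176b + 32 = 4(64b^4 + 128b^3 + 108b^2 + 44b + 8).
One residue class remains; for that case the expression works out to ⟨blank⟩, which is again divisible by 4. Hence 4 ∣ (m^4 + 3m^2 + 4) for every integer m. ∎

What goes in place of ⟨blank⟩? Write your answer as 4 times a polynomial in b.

The residues treated are {3, 0, 2}, so the missing case is m ≡ 1 (mod 4); write m = 4b+1.
Then (4b+1)^4 + 3(4b+1)^2 + 4 = 256b^4 + 256b^3 + 144b^2 + 40b + 8 = 4(64b^4 + 64b^3 + 36b^2 + 10b + 2).

4(64b^4 + 64b^3 + 36b^2 + 10b + 2)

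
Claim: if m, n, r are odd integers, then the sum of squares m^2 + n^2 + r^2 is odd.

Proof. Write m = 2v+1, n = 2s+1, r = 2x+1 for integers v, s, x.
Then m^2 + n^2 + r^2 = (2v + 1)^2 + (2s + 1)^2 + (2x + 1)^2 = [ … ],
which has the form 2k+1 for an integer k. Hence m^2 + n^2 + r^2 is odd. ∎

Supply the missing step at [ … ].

2(2s^2 + 2s + 2v^2 + 2v + 2x^2 + 2x + 1) + 1

Expanding: (2v + 1)^2 + (2s + 1)^2 + (2x + 1)^2 = 4s^2 + 4s + 4v^2 + 4v + 4x^2 + 4x + 3.
Every term except the constant is even, so this is 2(2s^2 + 2s + 2v^2 + 2v + 2x^2 + 2x + 1) + 1,
and 2s^2 + 2s + 2v^2 + 2v + 2x^2 + 2x + 1 ∈ ℤ gives the required form.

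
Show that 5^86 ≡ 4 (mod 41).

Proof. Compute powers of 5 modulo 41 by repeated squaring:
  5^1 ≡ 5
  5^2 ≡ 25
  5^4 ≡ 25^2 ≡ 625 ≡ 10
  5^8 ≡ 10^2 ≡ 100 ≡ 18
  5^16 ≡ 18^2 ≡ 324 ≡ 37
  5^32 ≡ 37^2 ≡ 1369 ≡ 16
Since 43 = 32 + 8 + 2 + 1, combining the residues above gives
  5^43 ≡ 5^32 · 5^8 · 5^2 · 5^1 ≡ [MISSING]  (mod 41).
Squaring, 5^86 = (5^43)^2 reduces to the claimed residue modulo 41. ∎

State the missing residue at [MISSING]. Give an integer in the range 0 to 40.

2

Multiply the listed residues: 16 · 18 · 25 · 5 = 288 → 7200 → 36000.
Reducing modulo 41: 36000 = 878·41 + 2, so 5^43 ≡ 2.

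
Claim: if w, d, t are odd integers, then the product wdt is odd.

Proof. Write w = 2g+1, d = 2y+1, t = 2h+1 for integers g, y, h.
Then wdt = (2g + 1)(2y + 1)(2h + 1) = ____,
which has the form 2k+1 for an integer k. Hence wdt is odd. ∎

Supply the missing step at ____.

(2g + 1)(2y + 1)(2h + 1) = 8ghy + 4gh + 4gy + 2g + 4hy + 2h + 2y + 1
= 2(4ghy + 2gh + 2gy + g + 2hy + h + y) + 1.
Since 4ghy + 2gh + 2gy + g + 2hy + h + y is an integer, the product is of the form 2k+1 for an integer k.

2(4ghy + 2gh + 2gy + g + 2hy + h + y) + 1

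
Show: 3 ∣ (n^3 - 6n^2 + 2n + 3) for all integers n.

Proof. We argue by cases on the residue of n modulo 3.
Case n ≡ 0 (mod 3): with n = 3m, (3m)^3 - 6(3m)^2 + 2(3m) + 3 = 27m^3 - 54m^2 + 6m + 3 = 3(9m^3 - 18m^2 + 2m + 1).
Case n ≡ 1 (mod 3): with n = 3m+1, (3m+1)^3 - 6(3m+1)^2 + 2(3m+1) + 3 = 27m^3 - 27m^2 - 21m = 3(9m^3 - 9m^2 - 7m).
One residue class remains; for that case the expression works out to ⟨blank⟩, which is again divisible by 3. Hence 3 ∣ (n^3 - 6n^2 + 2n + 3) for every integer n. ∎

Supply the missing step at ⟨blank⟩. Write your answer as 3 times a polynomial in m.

3(9m^3 - 10m - 3)

The residues treated are {0, 1}, so the missing case is n ≡ 2 (mod 3); write n = 3m+2.
Then (3m+2)^3 - 6(3m+2)^2 + 2(3m+2) + 3 = 27m^3 - 30m - 9 = 3(9m^3 - 10m - 3).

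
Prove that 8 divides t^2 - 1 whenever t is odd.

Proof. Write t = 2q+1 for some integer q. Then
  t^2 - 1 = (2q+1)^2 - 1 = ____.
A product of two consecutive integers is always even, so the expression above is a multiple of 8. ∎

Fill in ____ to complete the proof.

(2q+1)^2 - 1 = 4q^2 + 4q + 1 - 1 = 4q^2 + 4q = 4q(q+1).
Since q and q+1 are consecutive, q(q+1) is even, and 4·(even) is a multiple of 8.

4q(q + 1)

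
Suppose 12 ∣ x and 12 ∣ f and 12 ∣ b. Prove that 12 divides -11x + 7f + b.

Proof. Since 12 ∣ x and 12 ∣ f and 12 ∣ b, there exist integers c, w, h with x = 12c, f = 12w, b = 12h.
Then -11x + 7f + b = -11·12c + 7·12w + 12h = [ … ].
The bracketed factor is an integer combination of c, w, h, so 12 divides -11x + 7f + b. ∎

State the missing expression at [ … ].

12(-11c + h + 7w)

Each term has a factor of 12: -11·12c + 7·12w + 12h = 12·(-11c + h + 7w).
Since -11c + h + 7w is an integer, 12 ∣ (-11x + 7f + b).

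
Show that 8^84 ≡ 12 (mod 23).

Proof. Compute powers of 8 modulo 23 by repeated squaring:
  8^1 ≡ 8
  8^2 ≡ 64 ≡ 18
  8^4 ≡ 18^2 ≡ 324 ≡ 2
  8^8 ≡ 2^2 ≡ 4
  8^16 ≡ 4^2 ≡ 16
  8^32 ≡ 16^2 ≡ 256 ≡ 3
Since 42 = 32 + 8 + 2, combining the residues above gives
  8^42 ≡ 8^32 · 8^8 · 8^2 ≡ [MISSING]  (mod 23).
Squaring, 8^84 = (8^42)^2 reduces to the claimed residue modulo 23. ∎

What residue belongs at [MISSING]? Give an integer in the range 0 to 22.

9

Multiply the listed residues: 3 · 4 · 18 = 12 → 216.
Reducing modulo 23: 216 = 9·23 + 9, so 8^42 ≡ 9.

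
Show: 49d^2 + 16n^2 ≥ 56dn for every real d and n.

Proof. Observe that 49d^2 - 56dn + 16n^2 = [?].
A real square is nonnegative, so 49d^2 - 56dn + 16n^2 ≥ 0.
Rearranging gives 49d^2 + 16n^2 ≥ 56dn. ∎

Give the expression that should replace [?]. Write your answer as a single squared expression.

The leading and trailing coefficients are 7^2 and 4^2, and 56 = 2·7·4, so the trinomial is (7d - 4n)^2.
Hence 49d^2 - 56dn + 16n^2 ≥ 0.

(7d - 4n)^2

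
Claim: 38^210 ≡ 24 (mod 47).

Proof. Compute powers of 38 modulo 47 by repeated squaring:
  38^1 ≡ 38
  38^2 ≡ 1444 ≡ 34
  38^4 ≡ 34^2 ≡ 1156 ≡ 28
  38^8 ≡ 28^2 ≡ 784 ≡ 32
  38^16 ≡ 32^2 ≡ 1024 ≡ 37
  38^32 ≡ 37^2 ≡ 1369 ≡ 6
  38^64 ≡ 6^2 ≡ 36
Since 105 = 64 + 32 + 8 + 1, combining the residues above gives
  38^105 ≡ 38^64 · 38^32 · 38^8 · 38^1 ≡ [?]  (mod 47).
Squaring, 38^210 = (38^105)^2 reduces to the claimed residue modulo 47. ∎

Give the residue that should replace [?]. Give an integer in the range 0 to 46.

Multiply the listed residues: 36 · 6 · 32 · 38 = 216 → 6912 → 262656.
Reducing modulo 47: 262656 = 5588·47 + 20, so 38^105 ≡ 20.

20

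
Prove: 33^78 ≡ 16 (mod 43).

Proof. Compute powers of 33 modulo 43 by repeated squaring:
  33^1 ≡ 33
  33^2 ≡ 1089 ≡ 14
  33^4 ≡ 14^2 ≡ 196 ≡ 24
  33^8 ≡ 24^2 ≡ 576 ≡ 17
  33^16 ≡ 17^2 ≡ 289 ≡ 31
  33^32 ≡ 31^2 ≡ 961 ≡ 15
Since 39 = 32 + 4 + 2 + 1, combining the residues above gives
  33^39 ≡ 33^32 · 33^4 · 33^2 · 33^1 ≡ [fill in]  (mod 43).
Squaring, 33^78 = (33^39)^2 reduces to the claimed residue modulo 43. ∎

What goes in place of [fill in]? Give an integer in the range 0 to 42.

39

33^32 · 33^4 · 33^2 · 33^1 ≡ 15 · 24 · 14 · 33 = 166320.
166320 mod 43 = 39, so 33^39 ≡ 39 (mod 43).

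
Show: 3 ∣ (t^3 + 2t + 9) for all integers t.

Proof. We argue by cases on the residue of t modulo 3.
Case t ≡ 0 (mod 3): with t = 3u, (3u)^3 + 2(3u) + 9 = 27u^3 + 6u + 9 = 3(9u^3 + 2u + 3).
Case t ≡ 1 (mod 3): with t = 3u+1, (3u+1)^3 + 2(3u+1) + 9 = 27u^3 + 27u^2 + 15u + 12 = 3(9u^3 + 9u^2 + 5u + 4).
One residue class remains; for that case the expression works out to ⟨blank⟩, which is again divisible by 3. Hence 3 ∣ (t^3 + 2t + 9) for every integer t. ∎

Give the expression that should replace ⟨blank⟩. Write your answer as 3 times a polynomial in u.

The residues treated are {0, 1}, so the missing case is t ≡ 2 (mod 3); write t = 3u+2.
Then (3u+2)^3 + 2(3u+2) + 9 = 27u^3 + 54u^2 + 42u + 21 = 3(9u^3 + 18u^2 + 14u + 7).

3(9u^3 + 18u^2 + 14u + 7)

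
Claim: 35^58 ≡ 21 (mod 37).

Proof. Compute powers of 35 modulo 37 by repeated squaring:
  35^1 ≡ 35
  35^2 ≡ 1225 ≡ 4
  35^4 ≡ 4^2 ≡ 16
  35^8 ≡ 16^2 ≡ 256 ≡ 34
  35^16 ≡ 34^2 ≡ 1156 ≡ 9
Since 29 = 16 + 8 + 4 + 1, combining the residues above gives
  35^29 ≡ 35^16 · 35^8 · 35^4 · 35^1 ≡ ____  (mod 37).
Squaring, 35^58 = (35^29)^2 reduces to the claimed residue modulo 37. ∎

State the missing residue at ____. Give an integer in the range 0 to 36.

13

Multiply the listed residues: 9 · 34 · 16 · 35 = 306 → 4896 → 171360.
Reducing modulo 37: 171360 = 4631·37 + 13, so 35^29 ≡ 13.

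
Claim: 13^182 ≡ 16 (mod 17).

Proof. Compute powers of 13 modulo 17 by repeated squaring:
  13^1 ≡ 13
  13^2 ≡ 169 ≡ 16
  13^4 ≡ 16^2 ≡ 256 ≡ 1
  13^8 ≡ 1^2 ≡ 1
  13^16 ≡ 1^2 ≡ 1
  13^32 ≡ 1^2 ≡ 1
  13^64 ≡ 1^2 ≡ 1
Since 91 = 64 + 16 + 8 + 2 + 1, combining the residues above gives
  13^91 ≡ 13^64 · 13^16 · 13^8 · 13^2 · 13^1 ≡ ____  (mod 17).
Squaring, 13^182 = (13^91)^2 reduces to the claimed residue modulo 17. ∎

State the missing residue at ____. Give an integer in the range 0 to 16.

13^64 · 13^16 · 13^8 · 13^2 · 13^1 ≡ 1 · 1 · 1 · 16 · 13 = 208.
208 mod 17 = 4, so 13^91 ≡ 4 (mod 17).

4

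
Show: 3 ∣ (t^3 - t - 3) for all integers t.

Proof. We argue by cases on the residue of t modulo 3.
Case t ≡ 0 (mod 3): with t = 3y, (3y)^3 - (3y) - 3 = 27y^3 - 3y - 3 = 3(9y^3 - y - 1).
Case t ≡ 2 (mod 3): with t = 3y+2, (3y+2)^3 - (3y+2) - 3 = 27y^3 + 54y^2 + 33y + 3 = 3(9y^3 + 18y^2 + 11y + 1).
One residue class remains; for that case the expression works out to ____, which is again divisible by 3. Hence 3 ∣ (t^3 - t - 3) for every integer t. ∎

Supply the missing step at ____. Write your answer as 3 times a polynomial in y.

3(9y^3 + 9y^2 + 2y - 1)

Only t ≡ 1 (mod 3) is unaccounted for. Put t = 3y+1:
(3y+1)^3 - (3y+1) - 3 expands to 27y^3 + 27y^2 + 6y - 3,
and factoring out 3 leaves 3(9y^3 + 9y^2 + 2y - 1).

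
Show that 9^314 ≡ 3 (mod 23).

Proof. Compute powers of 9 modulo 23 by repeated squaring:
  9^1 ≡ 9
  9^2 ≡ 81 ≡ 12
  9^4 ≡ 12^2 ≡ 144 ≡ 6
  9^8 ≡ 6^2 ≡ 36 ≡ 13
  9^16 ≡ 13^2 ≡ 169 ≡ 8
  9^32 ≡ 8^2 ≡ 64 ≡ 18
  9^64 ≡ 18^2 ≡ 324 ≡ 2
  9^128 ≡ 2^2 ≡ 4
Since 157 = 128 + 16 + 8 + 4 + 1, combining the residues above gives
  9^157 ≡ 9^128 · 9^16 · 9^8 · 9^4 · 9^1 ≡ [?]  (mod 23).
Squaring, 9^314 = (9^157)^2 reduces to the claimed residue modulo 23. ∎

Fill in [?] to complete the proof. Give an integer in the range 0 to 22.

Multiply the listed residues: 4 · 8 · 13 · 6 · 9 = 32 → 416 → 2496 → 22464.
Reducing modulo 23: 22464 = 976·23 + 16, so 9^157 ≡ 16.

16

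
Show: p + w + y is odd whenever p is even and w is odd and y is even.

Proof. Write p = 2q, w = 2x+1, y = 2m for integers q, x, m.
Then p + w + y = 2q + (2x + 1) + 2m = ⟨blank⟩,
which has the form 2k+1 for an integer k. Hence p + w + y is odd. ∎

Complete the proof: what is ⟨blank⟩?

Expanding: 2q + (2x + 1) + 2m = 2m + 2q + 2x + 1.
Every term except the constant is even, so this is 2(m + q + x) + 1,
and m + q + x ∈ ℤ gives the required form.

2(m + q + x) + 1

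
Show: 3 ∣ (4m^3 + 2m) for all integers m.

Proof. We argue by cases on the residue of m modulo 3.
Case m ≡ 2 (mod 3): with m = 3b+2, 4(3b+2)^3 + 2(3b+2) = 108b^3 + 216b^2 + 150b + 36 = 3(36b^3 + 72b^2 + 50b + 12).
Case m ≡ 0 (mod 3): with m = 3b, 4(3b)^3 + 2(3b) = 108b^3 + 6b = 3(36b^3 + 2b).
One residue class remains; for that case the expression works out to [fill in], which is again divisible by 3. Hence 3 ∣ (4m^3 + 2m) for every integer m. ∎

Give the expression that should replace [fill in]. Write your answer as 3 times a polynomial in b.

The residues treated are {2, 0}, so the missing case is m ≡ 1 (mod 3); write m = 3b+1.
Then 4(3b+1)^3 + 2(3b+1) = 108b^3 + 108b^2 + 42b + 6 = 3(36b^3 + 36b^2 + 14b + 2).

3(36b^3 + 36b^2 + 14b + 2)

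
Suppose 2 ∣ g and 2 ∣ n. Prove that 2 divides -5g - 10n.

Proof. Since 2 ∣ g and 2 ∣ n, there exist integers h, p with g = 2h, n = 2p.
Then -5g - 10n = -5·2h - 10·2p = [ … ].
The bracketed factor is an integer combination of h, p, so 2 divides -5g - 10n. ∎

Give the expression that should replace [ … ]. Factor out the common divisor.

Each term has a factor of 2: -5·2h - 10·2p = 2·(-5h - 10p).
Since -5h - 10p is an integer, 2 ∣ (-5g - 10n).

2(-5h - 10p)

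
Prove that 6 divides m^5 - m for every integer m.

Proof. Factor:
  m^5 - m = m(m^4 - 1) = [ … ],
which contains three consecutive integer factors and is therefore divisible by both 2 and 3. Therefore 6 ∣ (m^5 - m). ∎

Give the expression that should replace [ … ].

(m - 1)m(m + 1)(m^2 + 1)

m^4 - 1 = (m^2 - 1)(m^2 + 1), and m^2 - 1 = (m-1)(m+1).
So m(m^4 - 1) = (m - 1)m(m + 1)(m^2 + 1).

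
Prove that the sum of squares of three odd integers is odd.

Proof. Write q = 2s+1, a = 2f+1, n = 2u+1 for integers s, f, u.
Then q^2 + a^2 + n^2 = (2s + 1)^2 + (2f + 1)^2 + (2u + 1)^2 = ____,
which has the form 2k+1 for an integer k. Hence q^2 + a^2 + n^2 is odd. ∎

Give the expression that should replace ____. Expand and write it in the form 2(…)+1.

2(2f^2 + 2f + 2s^2 + 2s + 2u^2 + 2u + 1) + 1

(2s + 1)^2 + (2f + 1)^2 + (2u + 1)^2 = 4f^2 + 4f + 4s^2 + 4s + 4u^2 + 4u + 3
= 2(2f^2 + 2f + 2s^2 + 2s + 2u^2 + 2u + 1) + 1.
Since 2f^2 + 2f + 2s^2 + 2s + 2u^2 + 2u + 1 is an integer, the sum of squares is of the form 2k+1 for an integer k.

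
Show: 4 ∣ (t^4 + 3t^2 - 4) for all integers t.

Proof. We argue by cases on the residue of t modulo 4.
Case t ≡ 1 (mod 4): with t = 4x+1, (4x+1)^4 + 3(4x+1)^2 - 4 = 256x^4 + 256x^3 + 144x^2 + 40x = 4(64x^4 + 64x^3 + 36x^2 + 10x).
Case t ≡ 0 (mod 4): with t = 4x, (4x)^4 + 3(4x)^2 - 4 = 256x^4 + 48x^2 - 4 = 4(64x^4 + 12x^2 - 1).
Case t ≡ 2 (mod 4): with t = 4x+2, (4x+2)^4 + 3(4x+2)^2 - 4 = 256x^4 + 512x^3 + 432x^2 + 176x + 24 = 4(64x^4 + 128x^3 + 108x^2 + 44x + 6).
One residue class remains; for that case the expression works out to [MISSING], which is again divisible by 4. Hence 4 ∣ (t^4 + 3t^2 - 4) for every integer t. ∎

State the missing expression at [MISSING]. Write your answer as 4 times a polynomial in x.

4(64x^4 + 192x^3 + 228x^2 + 126x + 26)

Only t ≡ 3 (mod 4) is unaccounted for. Put t = 4x+3:
(4x+3)^4 + 3(4x+3)^2 - 4 expands to 256x^4 + 768x^3 + 912x^2 + 504x + 104,
and factoring out 4 leaves 4(64x^4 + 192x^3 + 228x^2 + 126x + 26).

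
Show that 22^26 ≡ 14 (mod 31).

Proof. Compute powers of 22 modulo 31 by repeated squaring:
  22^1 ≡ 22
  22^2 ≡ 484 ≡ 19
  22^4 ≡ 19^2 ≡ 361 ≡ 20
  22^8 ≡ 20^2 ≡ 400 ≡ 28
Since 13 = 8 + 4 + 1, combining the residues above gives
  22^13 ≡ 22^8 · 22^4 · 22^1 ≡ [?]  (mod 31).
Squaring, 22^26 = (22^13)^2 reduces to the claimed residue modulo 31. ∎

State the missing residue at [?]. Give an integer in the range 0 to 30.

22^8 · 22^4 · 22^1 ≡ 28 · 20 · 22 = 12320.
12320 mod 31 = 13, so 22^13 ≡ 13 (mod 31).

13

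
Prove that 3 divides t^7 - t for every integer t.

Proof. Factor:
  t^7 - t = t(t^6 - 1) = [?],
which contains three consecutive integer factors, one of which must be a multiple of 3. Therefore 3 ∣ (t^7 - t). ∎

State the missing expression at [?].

(t - 1)t(t + 1)(t^4 + t^2 + 1)

t^6 - 1 = (t^2 - 1)(t^4 + t^2 + 1), and t^2 - 1 = (t-1)(t+1).
So t(t^6 - 1) = (t - 1)t(t + 1)(t^4 + t^2 + 1).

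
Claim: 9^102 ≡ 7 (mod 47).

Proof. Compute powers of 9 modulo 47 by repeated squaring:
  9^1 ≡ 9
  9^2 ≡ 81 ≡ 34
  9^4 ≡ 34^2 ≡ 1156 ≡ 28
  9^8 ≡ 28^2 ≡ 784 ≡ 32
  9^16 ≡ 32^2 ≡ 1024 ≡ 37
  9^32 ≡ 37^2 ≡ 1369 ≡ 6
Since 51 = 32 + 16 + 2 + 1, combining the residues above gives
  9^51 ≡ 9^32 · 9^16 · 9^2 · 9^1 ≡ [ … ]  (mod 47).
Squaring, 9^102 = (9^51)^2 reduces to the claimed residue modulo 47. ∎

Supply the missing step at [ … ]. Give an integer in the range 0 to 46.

Multiply the listed residues: 6 · 37 · 34 · 9 = 222 → 7548 → 67932.
Reducing modulo 47: 67932 = 1445·47 + 17, so 9^51 ≡ 17.

17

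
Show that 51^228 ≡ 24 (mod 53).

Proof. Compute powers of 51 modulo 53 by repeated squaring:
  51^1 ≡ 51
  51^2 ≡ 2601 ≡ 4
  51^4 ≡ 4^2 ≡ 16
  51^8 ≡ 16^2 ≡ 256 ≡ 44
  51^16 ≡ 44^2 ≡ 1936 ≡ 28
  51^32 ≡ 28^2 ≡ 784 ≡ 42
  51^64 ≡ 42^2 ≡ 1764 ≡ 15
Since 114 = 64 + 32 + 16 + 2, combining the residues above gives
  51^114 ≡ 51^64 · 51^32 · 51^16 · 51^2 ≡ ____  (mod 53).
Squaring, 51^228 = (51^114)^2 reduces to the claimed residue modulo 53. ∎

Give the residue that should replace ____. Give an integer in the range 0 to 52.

Multiply the listed residues: 15 · 42 · 28 · 4 = 630 → 17640 → 70560.
Reducing modulo 53: 70560 = 1331·53 + 17, so 51^114 ≡ 17.

17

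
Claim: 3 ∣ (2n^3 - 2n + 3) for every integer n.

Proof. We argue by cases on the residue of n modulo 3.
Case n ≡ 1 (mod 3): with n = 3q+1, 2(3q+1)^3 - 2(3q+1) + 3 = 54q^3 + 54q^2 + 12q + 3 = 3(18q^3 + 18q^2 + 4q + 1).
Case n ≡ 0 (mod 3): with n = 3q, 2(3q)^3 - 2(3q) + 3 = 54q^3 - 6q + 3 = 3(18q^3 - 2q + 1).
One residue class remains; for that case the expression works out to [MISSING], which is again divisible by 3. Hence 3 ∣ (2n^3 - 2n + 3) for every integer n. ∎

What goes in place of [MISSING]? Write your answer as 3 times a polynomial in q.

3(18q^3 + 36q^2 + 22q + 5)

The residues treated are {1, 0}, so the missing case is n ≡ 2 (mod 3); write n = 3q+2.
Then 2(3q+2)^3 - 2(3q+2) + 3 = 54q^3 + 108q^2 + 66q + 15 = 3(18q^3 + 36q^2 + 22q + 5).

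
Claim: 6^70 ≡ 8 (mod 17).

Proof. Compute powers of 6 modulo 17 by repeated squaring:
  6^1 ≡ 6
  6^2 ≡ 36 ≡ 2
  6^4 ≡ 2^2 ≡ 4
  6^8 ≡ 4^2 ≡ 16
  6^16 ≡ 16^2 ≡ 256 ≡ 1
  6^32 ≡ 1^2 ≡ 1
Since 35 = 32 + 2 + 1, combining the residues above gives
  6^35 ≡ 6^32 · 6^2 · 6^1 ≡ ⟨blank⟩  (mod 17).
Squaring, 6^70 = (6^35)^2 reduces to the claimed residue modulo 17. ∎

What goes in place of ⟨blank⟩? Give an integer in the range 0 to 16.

Multiply the listed residues: 1 · 2 · 6 = 2 → 12.
Reducing modulo 17: 12 = 0·17 + 12, so 6^35 ≡ 12.

12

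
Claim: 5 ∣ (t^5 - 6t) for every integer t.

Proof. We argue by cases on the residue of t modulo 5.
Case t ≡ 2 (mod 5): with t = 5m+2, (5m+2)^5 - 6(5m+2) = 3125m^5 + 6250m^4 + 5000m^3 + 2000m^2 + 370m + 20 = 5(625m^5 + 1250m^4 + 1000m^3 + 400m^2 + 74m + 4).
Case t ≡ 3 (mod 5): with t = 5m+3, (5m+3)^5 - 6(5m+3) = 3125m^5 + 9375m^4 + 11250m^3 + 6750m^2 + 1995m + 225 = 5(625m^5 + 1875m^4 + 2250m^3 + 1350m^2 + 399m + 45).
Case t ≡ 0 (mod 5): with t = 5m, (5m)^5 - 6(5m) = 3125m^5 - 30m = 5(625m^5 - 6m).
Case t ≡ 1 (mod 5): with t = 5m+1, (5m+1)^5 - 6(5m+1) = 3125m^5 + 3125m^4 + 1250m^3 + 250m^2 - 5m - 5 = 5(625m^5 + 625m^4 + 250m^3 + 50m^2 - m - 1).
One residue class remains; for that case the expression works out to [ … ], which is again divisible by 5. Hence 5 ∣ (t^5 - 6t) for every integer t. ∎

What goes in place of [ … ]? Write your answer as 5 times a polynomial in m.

5(625m^5 + 2500m^4 + 4000m^3 + 3200m^2 + 1274m + 200)

Only t ≡ 4 (mod 5) is unaccounted for. Put t = 5m+4:
(5m+4)^5 - 6(5m+4) expands to 3125m^5 + 12500m^4 + 20000m^3 + 16000m^2 + 6370m + 1000,
and factoring out 5 leaves 5(625m^5 + 2500m^4 + 4000m^3 + 3200m^2 + 1274m + 200).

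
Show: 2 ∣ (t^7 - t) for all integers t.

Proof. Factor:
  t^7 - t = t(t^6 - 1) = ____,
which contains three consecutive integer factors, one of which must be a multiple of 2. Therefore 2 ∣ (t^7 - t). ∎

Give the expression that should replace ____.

(t - 1)t(t + 1)(t^4 + t^2 + 1)

t^6 - 1 = (t^2 - 1)(t^4 + t^2 + 1), and t^2 - 1 = (t-1)(t+1).
So t(t^6 - 1) = (t - 1)t(t + 1)(t^4 + t^2 + 1).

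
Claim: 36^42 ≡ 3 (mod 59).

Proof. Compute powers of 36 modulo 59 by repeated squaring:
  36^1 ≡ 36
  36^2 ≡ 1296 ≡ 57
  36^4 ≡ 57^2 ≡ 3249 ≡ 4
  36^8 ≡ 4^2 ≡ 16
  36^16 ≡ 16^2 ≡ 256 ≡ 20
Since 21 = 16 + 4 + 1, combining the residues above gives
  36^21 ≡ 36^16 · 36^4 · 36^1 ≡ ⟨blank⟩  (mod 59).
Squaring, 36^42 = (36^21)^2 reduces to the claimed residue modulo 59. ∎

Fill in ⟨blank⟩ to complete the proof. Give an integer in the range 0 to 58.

48

Multiply the listed residues: 20 · 4 · 36 = 80 → 2880.
Reducing modulo 59: 2880 = 48·59 + 48, so 36^21 ≡ 48.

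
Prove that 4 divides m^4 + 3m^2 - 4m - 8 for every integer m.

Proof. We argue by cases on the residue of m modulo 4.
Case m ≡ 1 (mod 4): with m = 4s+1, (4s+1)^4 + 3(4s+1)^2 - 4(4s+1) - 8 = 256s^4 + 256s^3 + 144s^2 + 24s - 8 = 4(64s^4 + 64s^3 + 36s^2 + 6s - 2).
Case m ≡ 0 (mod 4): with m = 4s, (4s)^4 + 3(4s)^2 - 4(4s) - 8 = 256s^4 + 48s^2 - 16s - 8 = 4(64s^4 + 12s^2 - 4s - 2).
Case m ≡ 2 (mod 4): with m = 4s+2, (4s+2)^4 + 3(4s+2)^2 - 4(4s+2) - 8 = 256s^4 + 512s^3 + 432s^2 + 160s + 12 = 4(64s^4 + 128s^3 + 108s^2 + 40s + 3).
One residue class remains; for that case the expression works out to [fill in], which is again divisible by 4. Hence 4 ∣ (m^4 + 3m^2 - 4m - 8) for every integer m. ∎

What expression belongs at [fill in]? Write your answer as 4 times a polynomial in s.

4(64s^4 + 192s^3 + 228s^2 + 122s + 22)

Only m ≡ 3 (mod 4) is unaccounted for. Put m = 4s+3:
(4s+3)^4 + 3(4s+3)^2 - 4(4s+3) - 8 expands to 256s^4 + 768s^3 + 912s^2 + 488s + 88,
and factoring out 4 leaves 4(64s^4 + 192s^3 + 228s^2 + 122s + 22).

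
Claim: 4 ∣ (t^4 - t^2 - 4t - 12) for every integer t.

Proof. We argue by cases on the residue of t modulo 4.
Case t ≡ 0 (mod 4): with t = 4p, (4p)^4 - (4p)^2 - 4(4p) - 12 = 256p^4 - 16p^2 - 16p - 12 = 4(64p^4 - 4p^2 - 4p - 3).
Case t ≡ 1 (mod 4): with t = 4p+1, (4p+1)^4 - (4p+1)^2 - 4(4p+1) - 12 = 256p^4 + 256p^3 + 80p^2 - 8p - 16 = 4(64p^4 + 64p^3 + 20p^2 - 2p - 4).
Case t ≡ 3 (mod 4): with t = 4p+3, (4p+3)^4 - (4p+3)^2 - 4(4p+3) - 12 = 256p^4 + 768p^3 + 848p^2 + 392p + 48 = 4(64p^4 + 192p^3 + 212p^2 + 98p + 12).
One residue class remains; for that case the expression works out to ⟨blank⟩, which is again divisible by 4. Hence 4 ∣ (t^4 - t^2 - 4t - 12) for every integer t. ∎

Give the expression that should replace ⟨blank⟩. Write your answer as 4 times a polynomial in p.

4(64p^4 + 128p^3 + 92p^2 + 24p - 2)

Only t ≡ 2 (mod 4) is unaccounted for. Put t = 4p+2:
(4p+2)^4 - (4p+2)^2 - 4(4p+2) - 12 expands to 256p^4 + 512p^3 + 368p^2 + 96p - 8,
and factoring out 4 leaves 4(64p^4 + 128p^3 + 92p^2 + 24p - 2).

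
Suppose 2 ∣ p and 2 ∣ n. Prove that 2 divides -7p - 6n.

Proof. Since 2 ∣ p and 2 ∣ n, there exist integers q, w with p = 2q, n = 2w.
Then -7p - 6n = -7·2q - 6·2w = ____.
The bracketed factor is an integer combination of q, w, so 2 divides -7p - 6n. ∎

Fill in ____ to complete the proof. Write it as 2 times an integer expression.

Each term has a factor of 2: -7·2q - 6·2w = 2·(-7q - 6w).
Since -7q - 6w is an integer, 2 ∣ (-7p - 6n).

2(-7q - 6w)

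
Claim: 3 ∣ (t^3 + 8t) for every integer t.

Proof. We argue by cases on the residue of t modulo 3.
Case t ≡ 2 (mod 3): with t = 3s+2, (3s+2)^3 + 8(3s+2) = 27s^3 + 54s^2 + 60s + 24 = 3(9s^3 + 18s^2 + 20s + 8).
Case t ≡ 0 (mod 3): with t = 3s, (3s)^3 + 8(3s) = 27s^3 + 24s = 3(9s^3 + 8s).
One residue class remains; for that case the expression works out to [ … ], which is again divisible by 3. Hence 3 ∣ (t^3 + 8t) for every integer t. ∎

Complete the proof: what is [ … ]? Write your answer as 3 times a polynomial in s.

Only t ≡ 1 (mod 3) is unaccounted for. Put t = 3s+1:
(3s+1)^3 + 8(3s+1) expands to 27s^3 + 27s^2 + 33s + 9,
and factoring out 3 leaves 3(9s^3 + 9s^2 + 11s + 3).

3(9s^3 + 9s^2 + 11s + 3)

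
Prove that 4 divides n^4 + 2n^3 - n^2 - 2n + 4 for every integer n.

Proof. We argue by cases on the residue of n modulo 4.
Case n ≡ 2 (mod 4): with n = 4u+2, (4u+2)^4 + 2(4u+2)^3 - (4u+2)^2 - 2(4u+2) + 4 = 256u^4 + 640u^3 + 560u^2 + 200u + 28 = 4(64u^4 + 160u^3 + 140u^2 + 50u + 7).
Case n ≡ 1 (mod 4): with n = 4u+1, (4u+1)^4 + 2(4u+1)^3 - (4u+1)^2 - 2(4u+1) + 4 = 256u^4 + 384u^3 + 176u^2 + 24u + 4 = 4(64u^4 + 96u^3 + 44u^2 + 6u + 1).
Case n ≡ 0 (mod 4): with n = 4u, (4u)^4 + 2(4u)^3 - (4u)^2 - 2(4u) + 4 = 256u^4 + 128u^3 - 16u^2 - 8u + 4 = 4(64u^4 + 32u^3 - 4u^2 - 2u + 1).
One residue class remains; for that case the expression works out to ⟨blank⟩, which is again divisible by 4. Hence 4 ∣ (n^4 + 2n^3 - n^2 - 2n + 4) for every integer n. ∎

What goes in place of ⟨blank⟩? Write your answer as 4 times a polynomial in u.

The residues treated are {2, 1, 0}, so the missing case is n ≡ 3 (mod 4); write n = 4u+3.
Then (4u+3)^4 + 2(4u+3)^3 - (4u+3)^2 - 2(4u+3) + 4 = 256u^4 + 896u^3 + 1136u^2 + 616u + 124 = 4(64u^4 + 224u^3 + 284u^2 + 154u + 31).

4(64u^4 + 224u^3 + 284u^2 + 154u + 31)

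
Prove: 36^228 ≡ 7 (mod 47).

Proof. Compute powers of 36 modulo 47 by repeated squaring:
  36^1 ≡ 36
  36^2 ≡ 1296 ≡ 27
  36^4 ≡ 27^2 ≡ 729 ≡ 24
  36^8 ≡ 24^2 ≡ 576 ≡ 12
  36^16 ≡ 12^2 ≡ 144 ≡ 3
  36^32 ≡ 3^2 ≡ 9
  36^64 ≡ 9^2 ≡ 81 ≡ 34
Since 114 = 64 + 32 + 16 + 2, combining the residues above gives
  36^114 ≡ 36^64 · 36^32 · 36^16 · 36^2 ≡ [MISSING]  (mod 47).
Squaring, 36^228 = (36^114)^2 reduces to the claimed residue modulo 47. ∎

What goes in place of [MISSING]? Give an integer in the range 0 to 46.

17

Multiply the listed residues: 34 · 9 · 3 · 27 = 306 → 918 → 24786.
Reducing modulo 47: 24786 = 527·47 + 17, so 36^114 ≡ 17.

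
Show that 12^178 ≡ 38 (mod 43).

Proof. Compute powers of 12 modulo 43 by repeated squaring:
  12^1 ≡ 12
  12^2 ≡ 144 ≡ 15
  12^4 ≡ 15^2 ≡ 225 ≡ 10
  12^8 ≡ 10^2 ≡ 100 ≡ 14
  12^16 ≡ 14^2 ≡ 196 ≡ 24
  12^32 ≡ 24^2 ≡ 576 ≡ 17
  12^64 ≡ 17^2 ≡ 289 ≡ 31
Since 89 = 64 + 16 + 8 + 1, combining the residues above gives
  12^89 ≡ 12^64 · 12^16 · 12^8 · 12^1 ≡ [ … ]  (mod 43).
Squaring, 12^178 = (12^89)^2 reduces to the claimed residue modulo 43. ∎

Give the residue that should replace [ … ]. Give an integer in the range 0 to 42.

Multiply the listed residues: 31 · 24 · 14 · 12 = 744 → 10416 → 124992.
Reducing modulo 43: 124992 = 2906·43 + 34, so 12^89 ≡ 34.

34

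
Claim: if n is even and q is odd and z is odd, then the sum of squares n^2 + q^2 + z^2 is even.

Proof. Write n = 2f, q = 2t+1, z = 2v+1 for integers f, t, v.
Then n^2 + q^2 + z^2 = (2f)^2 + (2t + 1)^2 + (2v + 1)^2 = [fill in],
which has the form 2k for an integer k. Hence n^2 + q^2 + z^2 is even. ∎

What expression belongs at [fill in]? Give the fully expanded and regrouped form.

Expanding: (2f)^2 + (2t + 1)^2 + (2v + 1)^2 = 4f^2 + 4t^2 + 4t + 4v^2 + 4v + 2.
Every term is even; pulling out the factor of 2 gives 2(2f^2 + 2t^2 + 2t + 2v^2 + 2v + 1).

2(2f^2 + 2t^2 + 2t + 2v^2 + 2v + 1)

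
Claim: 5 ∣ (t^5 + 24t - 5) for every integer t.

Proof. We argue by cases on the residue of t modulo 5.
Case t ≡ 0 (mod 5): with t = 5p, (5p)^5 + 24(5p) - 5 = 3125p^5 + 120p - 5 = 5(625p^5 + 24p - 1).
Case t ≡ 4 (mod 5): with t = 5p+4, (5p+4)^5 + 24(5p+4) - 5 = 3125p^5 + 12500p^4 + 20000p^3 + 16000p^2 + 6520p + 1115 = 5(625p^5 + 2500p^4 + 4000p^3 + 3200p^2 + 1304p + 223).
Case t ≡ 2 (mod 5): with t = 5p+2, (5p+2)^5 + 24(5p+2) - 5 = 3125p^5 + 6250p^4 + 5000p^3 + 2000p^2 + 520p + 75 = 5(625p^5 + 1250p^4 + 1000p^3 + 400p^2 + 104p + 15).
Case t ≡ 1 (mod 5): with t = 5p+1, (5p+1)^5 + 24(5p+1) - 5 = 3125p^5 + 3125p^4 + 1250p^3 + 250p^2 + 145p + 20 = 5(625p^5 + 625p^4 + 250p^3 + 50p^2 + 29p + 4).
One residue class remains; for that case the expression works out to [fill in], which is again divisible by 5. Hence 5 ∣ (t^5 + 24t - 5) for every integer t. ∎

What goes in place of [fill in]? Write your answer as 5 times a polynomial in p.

5(625p^5 + 1875p^4 + 2250p^3 + 1350p^2 + 429p + 62)

The residues treated are {0, 4, 2, 1}, so the missing case is t ≡ 3 (mod 5); write t = 5p+3.
Then (5p+3)^5 + 24(5p+3) - 5 = 3125p^5 + 9375p^4 + 11250p^3 + 6750p^2 + 2145p + 310 = 5(625p^5 + 1875p^4 + 2250p^3 + 1350p^2 + 429p + 62).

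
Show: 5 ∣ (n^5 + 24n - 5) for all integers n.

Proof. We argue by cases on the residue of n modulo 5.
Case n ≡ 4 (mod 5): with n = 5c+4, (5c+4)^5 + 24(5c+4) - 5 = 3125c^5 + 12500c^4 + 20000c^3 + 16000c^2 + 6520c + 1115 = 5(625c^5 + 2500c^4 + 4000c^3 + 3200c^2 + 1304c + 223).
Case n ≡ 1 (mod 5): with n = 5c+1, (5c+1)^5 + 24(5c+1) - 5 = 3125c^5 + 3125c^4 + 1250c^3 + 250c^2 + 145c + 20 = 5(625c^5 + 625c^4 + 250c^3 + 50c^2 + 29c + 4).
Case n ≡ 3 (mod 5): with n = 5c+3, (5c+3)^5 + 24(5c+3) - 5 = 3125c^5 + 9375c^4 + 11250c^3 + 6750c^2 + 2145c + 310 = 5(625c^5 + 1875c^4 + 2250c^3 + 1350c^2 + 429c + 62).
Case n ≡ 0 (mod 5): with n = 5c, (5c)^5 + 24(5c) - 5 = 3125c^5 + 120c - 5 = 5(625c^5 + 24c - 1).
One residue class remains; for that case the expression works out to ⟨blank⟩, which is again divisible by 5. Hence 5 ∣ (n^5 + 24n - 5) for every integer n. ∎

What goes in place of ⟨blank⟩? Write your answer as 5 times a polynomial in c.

5(625c^5 + 1250c^4 + 1000c^3 + 400c^2 + 104c + 15)

Only n ≡ 2 (mod 5) is unaccounted for. Put n = 5c+2:
(5c+2)^5 + 24(5c+2) - 5 expands to 3125c^5 + 6250c^4 + 5000c^3 + 2000c^2 + 520c + 75,
and factoring out 5 leaves 5(625c^5 + 1250c^4 + 1000c^3 + 400c^2 + 104c + 15).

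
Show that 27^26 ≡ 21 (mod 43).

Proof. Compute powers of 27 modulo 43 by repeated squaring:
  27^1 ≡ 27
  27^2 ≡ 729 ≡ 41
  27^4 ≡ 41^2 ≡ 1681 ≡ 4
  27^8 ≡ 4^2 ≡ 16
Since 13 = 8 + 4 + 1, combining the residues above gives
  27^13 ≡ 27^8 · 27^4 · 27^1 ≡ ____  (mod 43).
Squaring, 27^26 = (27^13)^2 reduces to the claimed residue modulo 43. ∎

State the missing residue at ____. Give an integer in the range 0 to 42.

8

27^8 · 27^4 · 27^1 ≡ 16 · 4 · 27 = 1728.
1728 mod 43 = 8, so 27^13 ≡ 8 (mod 43).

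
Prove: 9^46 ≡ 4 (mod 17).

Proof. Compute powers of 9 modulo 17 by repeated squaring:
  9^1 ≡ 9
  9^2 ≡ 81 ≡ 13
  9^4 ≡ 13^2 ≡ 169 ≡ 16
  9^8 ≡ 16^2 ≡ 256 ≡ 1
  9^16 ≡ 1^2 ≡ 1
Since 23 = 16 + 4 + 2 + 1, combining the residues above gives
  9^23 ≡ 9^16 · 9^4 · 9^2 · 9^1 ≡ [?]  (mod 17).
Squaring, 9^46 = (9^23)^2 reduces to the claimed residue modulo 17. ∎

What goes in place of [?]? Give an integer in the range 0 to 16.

9^16 · 9^4 · 9^2 · 9^1 ≡ 1 · 16 · 13 · 9 = 1872.
1872 mod 17 = 2, so 9^23 ≡ 2 (mod 17).

2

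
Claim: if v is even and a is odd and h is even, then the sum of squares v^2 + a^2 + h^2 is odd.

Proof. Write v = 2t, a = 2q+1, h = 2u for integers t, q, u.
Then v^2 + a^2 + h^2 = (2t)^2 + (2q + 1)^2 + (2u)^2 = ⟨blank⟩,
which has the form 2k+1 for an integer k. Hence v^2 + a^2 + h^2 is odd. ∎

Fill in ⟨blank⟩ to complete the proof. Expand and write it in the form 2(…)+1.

(2t)^2 + (2q + 1)^2 + (2u)^2 = 4q^2 + 4q + 4t^2 + 4u^2 + 1
= 2(2q^2 + 2q + 2t^2 + 2u^2) + 1.
Since 2q^2 + 2q + 2t^2 + 2u^2 is an integer, the sum of squares is of the form 2k+1 for an integer k.

2(2q^2 + 2q + 2t^2 + 2u^2) + 1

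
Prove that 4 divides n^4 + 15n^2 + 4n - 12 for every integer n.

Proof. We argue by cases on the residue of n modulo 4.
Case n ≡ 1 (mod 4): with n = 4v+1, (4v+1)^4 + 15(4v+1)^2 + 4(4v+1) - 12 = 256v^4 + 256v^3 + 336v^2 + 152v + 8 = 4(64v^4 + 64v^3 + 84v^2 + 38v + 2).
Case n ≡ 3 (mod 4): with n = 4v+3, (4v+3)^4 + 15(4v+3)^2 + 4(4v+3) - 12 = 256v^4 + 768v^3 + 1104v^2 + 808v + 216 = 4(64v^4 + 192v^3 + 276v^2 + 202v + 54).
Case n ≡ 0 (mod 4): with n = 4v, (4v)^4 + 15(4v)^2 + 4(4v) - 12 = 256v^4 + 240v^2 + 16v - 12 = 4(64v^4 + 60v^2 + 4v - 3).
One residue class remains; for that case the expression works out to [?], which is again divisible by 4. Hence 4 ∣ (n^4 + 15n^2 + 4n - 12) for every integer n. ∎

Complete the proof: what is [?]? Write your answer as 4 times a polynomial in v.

4(64v^4 + 128v^3 + 156v^2 + 96v + 18)

The residues treated are {1, 3, 0}, so the missing case is n ≡ 2 (mod 4); write n = 4v+2.
Then (4v+2)^4 + 15(4v+2)^2 + 4(4v+2) - 12 = 256v^4 + 512v^3 + 624v^2 + 384v + 72 = 4(64v^4 + 128v^3 + 156v^2 + 96v + 18).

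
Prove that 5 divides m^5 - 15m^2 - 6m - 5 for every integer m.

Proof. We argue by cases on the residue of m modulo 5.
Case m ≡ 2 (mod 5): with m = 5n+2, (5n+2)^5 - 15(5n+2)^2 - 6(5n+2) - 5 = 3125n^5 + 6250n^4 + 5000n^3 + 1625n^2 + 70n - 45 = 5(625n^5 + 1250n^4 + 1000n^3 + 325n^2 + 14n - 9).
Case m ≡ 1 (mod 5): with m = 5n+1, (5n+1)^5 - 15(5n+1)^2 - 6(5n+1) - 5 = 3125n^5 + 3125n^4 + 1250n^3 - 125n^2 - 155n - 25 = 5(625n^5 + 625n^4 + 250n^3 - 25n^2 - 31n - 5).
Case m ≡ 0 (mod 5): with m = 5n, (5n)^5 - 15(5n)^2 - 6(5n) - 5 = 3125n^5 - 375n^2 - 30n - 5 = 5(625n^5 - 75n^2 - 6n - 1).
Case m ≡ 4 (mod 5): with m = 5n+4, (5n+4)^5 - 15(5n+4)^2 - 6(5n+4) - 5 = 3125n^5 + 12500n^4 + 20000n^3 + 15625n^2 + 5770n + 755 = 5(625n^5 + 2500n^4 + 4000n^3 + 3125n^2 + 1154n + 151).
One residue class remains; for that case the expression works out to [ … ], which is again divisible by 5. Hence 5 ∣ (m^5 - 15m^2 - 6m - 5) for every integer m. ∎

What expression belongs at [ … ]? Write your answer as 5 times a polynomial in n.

The residues treated are {2, 1, 0, 4}, so the missing case is m ≡ 3 (mod 5); write m = 5n+3.
Then (5n+3)^5 - 15(5n+3)^2 - 6(5n+3) - 5 = 3125n^5 + 9375n^4 + 11250n^3 + 6375n^2 + 1545n + 85 = 5(625n^5 + 1875n^4 + 2250n^3 + 1275n^2 + 309n + 17).

5(625n^5 + 1875n^4 + 2250n^3 + 1275n^2 + 309n + 17)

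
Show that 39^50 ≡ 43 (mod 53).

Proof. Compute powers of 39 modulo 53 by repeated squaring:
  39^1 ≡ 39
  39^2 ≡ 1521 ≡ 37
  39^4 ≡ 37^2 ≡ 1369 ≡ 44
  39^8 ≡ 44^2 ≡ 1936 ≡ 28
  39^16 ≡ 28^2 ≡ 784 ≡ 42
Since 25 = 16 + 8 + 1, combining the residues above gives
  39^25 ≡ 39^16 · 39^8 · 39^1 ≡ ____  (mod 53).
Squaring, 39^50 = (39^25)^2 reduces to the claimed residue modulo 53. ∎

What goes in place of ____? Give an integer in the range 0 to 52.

39^16 · 39^8 · 39^1 ≡ 42 · 28 · 39 = 45864.
45864 mod 53 = 19, so 39^25 ≡ 19 (mod 53).

19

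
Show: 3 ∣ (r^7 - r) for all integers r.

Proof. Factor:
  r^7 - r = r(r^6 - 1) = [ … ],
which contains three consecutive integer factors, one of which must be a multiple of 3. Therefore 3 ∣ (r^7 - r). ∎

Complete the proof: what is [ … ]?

r^6 - 1 = (r^2 - 1)(r^4 + r^2 + 1), and r^2 - 1 = (r-1)(r+1).
So r(r^6 - 1) = (r - 1)r(r + 1)(r^4 + r^2 + 1).

(r - 1)r(r + 1)(r^4 + r^2 + 1)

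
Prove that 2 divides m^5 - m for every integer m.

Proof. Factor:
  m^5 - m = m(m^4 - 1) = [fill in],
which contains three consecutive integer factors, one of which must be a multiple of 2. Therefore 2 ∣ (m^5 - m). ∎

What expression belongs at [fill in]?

(m - 1)m(m + 1)(m^2 + 1)

m^4 - 1 = (m^2 - 1)(m^2 + 1), and m^2 - 1 = (m-1)(m+1).
So m(m^4 - 1) = (m - 1)m(m + 1)(m^2 + 1).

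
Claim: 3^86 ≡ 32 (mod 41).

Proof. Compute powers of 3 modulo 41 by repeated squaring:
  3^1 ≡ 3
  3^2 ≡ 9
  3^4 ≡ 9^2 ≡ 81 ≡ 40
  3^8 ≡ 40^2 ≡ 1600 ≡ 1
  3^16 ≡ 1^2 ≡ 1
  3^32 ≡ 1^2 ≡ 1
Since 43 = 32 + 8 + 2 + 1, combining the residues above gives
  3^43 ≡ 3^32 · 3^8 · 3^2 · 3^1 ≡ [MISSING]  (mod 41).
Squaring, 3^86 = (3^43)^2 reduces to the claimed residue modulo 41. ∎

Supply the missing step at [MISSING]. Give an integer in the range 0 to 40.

27

3^32 · 3^8 · 3^2 · 3^1 ≡ 1 · 1 · 9 · 3 = 27.
27 mod 41 = 27, so 3^43 ≡ 27 (mod 41).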